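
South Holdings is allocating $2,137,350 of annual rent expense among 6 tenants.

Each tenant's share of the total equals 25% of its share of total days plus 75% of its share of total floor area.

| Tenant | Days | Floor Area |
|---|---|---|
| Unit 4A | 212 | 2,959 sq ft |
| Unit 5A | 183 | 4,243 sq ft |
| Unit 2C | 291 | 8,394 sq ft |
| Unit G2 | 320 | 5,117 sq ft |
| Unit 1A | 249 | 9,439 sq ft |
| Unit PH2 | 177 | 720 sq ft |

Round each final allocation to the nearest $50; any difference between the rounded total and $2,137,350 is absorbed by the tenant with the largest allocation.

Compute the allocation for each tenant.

Unit 4A: $232,750 | Unit 5A: $288,600 | Unit 2C: $544,450 | Unit G2: $385,100 | Unit 1A: $583,000 | Unit PH2: $103,450

Days total 1,432; floor area total 30,872.
Blended shares (25% days + 75% floor area): Unit 4A 0.1089; Unit 5A 0.1350; Unit 2C 0.2547; Unit G2 0.1802; Unit 1A 0.2728; Unit PH2 0.0484.
Raw shares: Unit 4A 232,750.36; Unit 5A 288,600.31; Unit 2C 544,438.02; Unit G2 385,102.58; Unit 1A 583,027.19; Unit PH2 103,431.53.
At nearest $50: Unit 4A $232,750; Unit 5A $288,600; Unit 2C $544,450; Unit G2 $385,100; Unit 1A $583,050; Unit PH2 $103,450. Sum = $2,137,400.
Difference $2,137,350 − $2,137,400 = −$50 applied to largest allocation (Unit 1A): Unit 1A becomes $583,000.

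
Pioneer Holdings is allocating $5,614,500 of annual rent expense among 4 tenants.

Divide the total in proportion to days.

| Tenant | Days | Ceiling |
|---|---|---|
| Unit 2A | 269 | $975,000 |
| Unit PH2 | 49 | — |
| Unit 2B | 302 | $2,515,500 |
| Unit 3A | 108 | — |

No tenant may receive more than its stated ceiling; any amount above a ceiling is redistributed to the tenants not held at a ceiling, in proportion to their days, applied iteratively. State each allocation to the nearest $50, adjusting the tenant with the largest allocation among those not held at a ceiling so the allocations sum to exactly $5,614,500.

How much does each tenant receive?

Sum of days: 728.
Unconstrained shares: Unit 2A 2,074,588.60; Unit PH2 377,899.04; Unit 2B 2,329,092.03; Unit 3A 832,920.33.
Capped: Unit 2A ($975,000); remaining pool $4,639,500 reallocated over remaining days 459.
Capped: Unit 2B ($2,515,500); remaining pool $2,124,000 reallocated over remaining days 157.
Remaining shares: Unit PH2 662,904.46 → $662,900; Unit 3A 1,461,095.54 → $1,461,100.

Unit 2A: $975,000 · Unit PH2: $662,900 · Unit 2B: $2,515,500 · Unit 3A: $1,461,100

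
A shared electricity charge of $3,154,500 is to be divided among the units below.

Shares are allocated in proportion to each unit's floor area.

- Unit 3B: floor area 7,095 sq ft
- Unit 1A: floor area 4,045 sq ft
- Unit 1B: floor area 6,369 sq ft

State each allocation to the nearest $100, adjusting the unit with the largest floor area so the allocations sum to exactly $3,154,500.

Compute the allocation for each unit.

Combined floor area = 7,095 + 4,045 + 6,369 = 17,509.
Unrounded shares: Unit 3B 1,278,267.03; Unit 1A 728,765.35; Unit 1B 1,147,467.62.
After rounding ($100): Unit 3B $1,278,300; Unit 1A $728,800; Unit 1B $1,147,500. Sum = $3,154,600.
Difference $3,154,500 − $3,154,600 = −$100 applied to largest floor area (Unit 3B): Unit 3B becomes $1,278,200.

Unit 3B: $1,278,200 | Unit 1A: $728,800 | Unit 1B: $1,147,500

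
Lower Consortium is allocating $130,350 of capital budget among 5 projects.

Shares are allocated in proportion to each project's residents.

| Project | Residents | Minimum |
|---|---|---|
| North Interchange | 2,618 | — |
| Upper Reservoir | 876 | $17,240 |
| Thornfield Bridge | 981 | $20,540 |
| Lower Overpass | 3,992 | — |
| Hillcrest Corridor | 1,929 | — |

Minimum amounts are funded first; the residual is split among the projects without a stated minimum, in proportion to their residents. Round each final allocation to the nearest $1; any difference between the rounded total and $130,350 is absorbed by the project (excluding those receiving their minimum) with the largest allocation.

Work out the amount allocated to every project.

North Interchange: $28,381; Upper Reservoir: $17,240; Thornfield Bridge: $20,540; Lower Overpass: $43,277; Hillcrest Corridor: $20,912

Guaranteed amounts: Upper Reservoir $17,240; Thornfield Bridge $20,540. Balance $92,570.
Balance split over remaining residents 8,539: North Interchange 28,381.34 → $28,381; Lower Overpass 43,276.66 → $43,277; Hillcrest Corridor 20,912.00 → $20,912.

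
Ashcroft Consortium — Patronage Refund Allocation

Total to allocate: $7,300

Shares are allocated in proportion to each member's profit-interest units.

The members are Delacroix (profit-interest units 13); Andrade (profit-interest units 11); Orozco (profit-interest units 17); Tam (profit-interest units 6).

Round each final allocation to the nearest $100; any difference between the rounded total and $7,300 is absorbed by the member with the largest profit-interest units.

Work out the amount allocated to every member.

Delacroix: $2,000 · Andrade: $1,700 · Orozco: $2,700 · Tam: $900

Combined profit-interest units = 47.
Unrounded shares: Delacroix 13/47 × $7,300 = 2,019.15; Andrade 11/47 × $7,300 = 1,708.51; Orozco 17/47 × $7,300 = 2,640.43; Tam 6/47 × $7,300 = 931.91.
Rounded to nearest $100: Delacroix $2,000; Andrade $1,700; Orozco $2,600; Tam $900. Sum = $7,200.
Difference $7,300 − $7,200 = +$100 applied to largest profit-interest units (Orozco): Orozco becomes $2,700.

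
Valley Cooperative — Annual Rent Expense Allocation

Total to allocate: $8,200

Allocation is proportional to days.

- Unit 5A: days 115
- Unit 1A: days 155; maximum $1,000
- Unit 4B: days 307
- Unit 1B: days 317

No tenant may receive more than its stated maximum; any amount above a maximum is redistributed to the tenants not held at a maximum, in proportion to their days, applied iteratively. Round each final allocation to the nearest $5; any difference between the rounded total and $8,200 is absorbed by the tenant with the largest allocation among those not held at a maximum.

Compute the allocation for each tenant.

Unit 5A: $1,120; Unit 1A: $1,000; Unit 4B: $2,990; Unit 1B: $3,090

Combined days = 894.
Proportional shares (ignoring caps): Unit 5A 1,054.81; Unit 1A 1,421.70; Unit 4B 2,815.88; Unit 1B 2,907.61.
Capped: Unit 1A ($1,000); residual $7,200 reallocated over remaining days 739.
Shares after redistribution: Unit 5A 1,120.43 → $1,120; Unit 4B 2,991.07 → $2,990; Unit 1B 3,088.50 → $3,090.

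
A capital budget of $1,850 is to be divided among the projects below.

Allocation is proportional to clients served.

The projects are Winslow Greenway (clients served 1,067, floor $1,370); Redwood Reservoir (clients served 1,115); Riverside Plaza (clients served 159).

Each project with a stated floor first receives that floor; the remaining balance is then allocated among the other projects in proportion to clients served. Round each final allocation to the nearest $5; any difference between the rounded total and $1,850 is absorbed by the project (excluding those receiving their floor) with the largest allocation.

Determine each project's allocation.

Fund the minimums — Winslow Greenway $1,370. Remaining pool $480.
Remaining pool split over remaining clients served 1,274: Redwood Reservoir 420.09 → $420; Riverside Plaza 59.91 → $60.

Winslow Greenway: $1,370 | Redwood Reservoir: $420 | Riverside Plaza: $60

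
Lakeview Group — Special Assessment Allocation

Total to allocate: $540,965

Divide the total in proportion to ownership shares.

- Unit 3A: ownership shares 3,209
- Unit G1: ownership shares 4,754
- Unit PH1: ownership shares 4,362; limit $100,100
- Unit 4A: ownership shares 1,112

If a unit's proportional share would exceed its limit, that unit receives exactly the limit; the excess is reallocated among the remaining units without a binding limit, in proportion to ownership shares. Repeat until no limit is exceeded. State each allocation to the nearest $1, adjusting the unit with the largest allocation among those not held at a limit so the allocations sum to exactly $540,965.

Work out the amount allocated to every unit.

Unit 3A: $155,894; Unit G1: $230,950; Unit PH1: $100,100; Unit 4A: $54,021

Total ownership shares = 13,437.
Pro-rata shares before constraints: Unit 3A 129,192.28; Unit G1 191,392.99; Unit PH1 175,611.32; Unit 4A 44,768.41.
Cap binds for Unit PH1 ($100,100); residual $440,865 reallocated over remaining ownership shares 9,075.
Shares after redistribution: Unit 3A 155,893.75 → $155,894; Unit G1 230,950.11 → $230,950; Unit 4A 54,021.14 → $54,021.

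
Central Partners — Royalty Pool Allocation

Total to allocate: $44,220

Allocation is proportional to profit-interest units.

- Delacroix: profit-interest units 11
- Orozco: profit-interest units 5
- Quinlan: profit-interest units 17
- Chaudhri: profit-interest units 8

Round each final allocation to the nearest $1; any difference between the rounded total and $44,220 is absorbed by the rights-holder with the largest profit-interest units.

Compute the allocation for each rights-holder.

Profit-interest units total: 11 + 5 + 17 + 8 = 41.
Pro-rata amounts: Delacroix 11,863.90; Orozco 5,392.68; Quinlan 18,335.12; Chaudhri 8,628.29.
At nearest $1: Delacroix $11,864; Orozco $5,393; Quinlan $18,335; Chaudhri $8,628. Sum = $44,220.
Sum already equals the total — no adjustment.

Delacroix: $11,864 | Orozco: $5,393 | Quinlan: $18,335 | Chaudhri: $8,628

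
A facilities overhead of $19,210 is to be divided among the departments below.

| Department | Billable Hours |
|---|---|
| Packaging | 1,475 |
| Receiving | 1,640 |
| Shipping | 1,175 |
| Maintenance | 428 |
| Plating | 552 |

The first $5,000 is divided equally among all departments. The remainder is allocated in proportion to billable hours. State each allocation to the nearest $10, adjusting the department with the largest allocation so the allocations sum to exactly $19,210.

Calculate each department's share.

Packaging: $4,980 · Receiving: $5,420 · Shipping: $4,170 · Maintenance: $2,150 · Plating: $2,490

Equal tier: $5,000 ÷ 5 = $1,000 apiece.
Remainder $14,210 by billable hours (total 5,270): Packaging 3,977.18 → $3,980; Receiving 4,422.09 → $4,420; Shipping 3,168.26 → $3,170; Maintenance 1,154.06 → $1,150; Plating 1,488.41 → $1,490.
Totals: Packaging $1,000 + $3,980 = $4,980; Receiving $1,000 + $4,420 = $5,420; Shipping $1,000 + $3,170 = $4,170; Maintenance $1,000 + $1,150 = $2,150; Plating $1,000 + $1,490 = $2,490.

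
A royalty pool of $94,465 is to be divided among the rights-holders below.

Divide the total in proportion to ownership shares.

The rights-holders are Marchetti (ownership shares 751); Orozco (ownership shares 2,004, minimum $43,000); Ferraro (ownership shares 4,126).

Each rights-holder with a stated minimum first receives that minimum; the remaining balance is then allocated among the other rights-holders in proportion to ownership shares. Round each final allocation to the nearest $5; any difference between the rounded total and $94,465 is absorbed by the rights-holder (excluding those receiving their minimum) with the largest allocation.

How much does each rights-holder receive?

Minimums first: Orozco $43,000. Balance $51,465.
Balance split over remaining ownership shares 4,877: Marchetti 7,925.00 → $7,925; Ferraro 43,540.00 → $43,540.

Marchetti: $7,925 | Orozco: $43,000 | Ferraro: $43,540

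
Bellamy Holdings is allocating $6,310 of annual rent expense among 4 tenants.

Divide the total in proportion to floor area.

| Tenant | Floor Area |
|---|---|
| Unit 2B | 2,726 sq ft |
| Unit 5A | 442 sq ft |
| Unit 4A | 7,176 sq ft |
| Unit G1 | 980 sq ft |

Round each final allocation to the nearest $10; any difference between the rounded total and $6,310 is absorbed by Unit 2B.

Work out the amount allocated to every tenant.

Combined floor area = 11,324.
Proportional shares: Unit 2B 2,726/11,324 × $6,310 = 1,518.99; Unit 5A 442/11,324 × $6,310 = 246.29; Unit 4A 7,176/11,324 × $6,310 = 3,998.64; Unit G1 980/11,324 × $6,310 = 546.08.
At nearest $10: Unit 2B $1,520; Unit 5A $250; Unit 4A $4,000; Unit G1 $550. Sum = $6,320.
Difference $6,310 − $6,320 = −$10 applied to Unit 2B: Unit 2B becomes $1,510.

Unit 2B: $1,510 | Unit 5A: $250 | Unit 4A: $4,000 | Unit G1: $550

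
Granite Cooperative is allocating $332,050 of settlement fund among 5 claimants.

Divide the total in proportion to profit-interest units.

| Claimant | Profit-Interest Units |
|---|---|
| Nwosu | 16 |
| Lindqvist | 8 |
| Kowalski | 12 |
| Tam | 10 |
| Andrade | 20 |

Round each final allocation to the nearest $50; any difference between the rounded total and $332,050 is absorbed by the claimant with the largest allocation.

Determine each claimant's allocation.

Nwosu: $80,500 | Lindqvist: $40,250 | Kowalski: $60,350 | Tam: $50,300 | Andrade: $100,650

Sum of profit-interest units: 66.
Proportional shares: Nwosu 16/66 × $332,050 = 80,496.97; Lindqvist 8/66 × $332,050 = 40,248.48; Kowalski 12/66 × $332,050 = 60,372.73; Tam 10/66 × $332,050 = 50,310.61; Andrade 20/66 × $332,050 = 100,621.21.
After rounding ($50): Nwosu $80,500; Lindqvist $40,250; Kowalski $60,350; Tam $50,300; Andrade $100,600. Sum = $332,000.
Difference $332,050 − $332,000 = +$50 applied to largest allocation (Andrade): Andrade becomes $100,650.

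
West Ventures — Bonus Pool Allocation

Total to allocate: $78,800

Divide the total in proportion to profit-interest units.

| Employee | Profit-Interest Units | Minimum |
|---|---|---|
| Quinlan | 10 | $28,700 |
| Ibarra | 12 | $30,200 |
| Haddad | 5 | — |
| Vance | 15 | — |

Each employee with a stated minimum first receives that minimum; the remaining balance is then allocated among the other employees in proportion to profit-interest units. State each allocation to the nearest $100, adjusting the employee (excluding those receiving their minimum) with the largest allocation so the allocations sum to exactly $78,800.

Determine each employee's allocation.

Quinlan: $28,700; Ibarra: $30,200; Haddad: $5,000; Vance: $14,900

Fund the minimums — Quinlan $28,700; Ibarra $30,200. Balance $19,900.
Balance split over remaining profit-interest units 20: Haddad 4,975.00 → $5,000; Vance 14,925.00 → $14,900.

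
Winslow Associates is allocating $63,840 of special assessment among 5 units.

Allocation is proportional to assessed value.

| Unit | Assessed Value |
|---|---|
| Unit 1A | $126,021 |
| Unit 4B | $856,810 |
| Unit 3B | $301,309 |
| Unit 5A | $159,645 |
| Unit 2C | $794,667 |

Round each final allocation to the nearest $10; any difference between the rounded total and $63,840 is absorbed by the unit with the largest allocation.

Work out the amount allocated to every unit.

Assessed value total: 2,238,452.
Raw shares: Unit 1A 126,021/2,238,452 × $63,840 = 3,594.08; Unit 4B 856,810/2,238,452 × $63,840 = 24,435.97; Unit 3B 301,309/2,238,452 × $63,840 = 8,593.25; Unit 5A 159,645/2,238,452 × $63,840 = 4,553.03; Unit 2C 794,667/2,238,452 × $63,840 = 22,663.67.
At nearest $10: Unit 1A $3,590; Unit 4B $24,440; Unit 3B $8,590; Unit 5A $4,550; Unit 2C $22,660. Sum = $63,830.
Difference $63,840 − $63,830 = +$10 applied to largest allocation (Unit 4B): Unit 4B becomes $24,450.

Unit 1A: $3,590 | Unit 4B: $24,450 | Unit 3B: $8,590 | Unit 5A: $4,550 | Unit 2C: $22,660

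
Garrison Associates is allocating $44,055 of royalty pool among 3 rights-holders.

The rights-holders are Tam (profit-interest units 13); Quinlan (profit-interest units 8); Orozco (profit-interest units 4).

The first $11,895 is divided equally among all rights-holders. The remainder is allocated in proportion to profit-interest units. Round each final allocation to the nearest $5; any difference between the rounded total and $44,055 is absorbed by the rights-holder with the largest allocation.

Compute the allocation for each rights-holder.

Tam: $20,690 · Quinlan: $14,255 · Orozco: $9,110

Equal tier: $11,895 ÷ 3 = $3,965 apiece.
Remainder $32,160 by profit-interest units (total 25): Tam 16,723.20 → $16,725; Quinlan 10,291.20 → $10,290; Orozco 5,145.60 → $5,145.
Totals: Tam $3,965 + $16,725 = $20,690; Quinlan $3,965 + $10,290 = $14,255; Orozco $3,965 + $5,145 = $9,110.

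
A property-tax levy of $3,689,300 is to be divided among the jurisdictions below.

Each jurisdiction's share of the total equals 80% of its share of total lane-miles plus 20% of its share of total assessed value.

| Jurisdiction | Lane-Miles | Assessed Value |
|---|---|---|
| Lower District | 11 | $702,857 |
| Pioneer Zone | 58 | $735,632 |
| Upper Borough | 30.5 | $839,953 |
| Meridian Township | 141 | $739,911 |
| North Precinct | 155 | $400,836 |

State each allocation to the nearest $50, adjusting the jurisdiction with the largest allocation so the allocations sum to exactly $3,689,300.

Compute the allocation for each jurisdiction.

Lower District: $233,750 | Pioneer Zone: $591,600 | Upper Borough: $408,850 | Meridian Township: $1,211,900 | North Precinct: $1,243,200

Totals — lane-miles 395.5, assessed value 3,419,189.
Composite weights (80% lane-miles + 20% assessed value): Lower District 0.0634; Pioneer Zone 0.1603; Upper Borough 0.1108; Meridian Township 0.3285; North Precinct 0.3370.
Raw shares: Lower District 233,764.43; Pioneer Zone 591,577.29; Upper Borough 408,869.50; Meridian Township 1,211,892.66; North Precinct 1,243,196.12.
Rounded to nearest $50: Lower District $233,750; Pioneer Zone $591,600; Upper Borough $408,850; Meridian Township $1,211,900; North Precinct $1,243,200. Sum = $3,689,300.
Rounded total matches; no reconciliation needed.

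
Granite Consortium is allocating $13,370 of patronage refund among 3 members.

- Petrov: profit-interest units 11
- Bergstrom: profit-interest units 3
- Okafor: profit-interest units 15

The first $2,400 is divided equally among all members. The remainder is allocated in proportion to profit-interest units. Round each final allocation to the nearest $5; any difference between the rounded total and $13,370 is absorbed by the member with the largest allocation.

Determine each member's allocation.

Equal tier: $2,400 ÷ 3 = $800 apiece.
Remainder $10,970 by profit-interest units (total 29): Petrov 4,161.03 → $4,160; Bergstrom 1,134.83 → $1,135; Okafor 5,674.14 → $5,675.
Totals: Petrov $800 + $4,160 = $4,960; Bergstrom $800 + $1,135 = $1,935; Okafor $800 + $5,675 = $6,475.

Petrov: $4,960 | Bergstrom: $1,935 | Okafor: $6,475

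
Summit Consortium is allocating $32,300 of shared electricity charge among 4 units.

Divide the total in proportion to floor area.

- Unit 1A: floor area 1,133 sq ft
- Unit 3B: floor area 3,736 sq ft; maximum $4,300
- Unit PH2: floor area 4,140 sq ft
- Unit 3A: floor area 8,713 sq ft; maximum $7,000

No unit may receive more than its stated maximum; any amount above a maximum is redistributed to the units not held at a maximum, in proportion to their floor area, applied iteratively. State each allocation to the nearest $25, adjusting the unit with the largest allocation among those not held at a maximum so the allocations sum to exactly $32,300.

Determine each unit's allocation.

Floor area total: 17,722.
Proportional shares (ignoring caps): Unit 1A 2,065.00; Unit 3B 6,809.21; Unit PH2 7,545.54; Unit 3A 15,880.26.
Capped: Unit 3B ($4,300), Unit 3A ($7,000); balance $21,000 reallocated over remaining floor area 5,273.
Remaining shares: Unit 1A 4,512.23 → $4,500; Unit PH2 16,487.77 → $16,500.

Unit 1A: $4,500 | Unit 3B: $4,300 | Unit PH2: $16,500 | Unit 3A: $7,000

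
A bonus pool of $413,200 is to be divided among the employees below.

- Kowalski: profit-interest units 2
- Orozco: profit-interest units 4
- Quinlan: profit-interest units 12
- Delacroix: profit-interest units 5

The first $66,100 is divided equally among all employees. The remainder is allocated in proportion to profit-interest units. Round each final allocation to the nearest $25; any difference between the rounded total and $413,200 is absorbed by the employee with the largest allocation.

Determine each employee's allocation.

Kowalski: $46,700 · Orozco: $76,900 · Quinlan: $197,625 · Delacroix: $91,975

Equal tier: $66,100 ÷ 4 = $16,525 apiece.
Remainder $347,100 by profit-interest units (total 23): Kowalski 30,182.61 → $30,175; Orozco 60,365.22 → $60,375; Quinlan 181,095.65 → $181,100; Delacroix 75,456.52 → $75,450.
Totals: Kowalski $16,525 + $30,175 = $46,700; Orozco $16,525 + $60,375 = $76,900; Quinlan $16,525 + $181,100 = $197,625; Delacroix $16,525 + $75,450 = $91,975.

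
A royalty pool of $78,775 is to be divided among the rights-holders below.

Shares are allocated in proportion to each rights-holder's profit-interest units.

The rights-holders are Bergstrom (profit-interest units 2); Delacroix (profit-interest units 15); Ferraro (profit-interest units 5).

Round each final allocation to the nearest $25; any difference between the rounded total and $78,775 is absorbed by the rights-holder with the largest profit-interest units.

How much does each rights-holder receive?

Bergstrom: $7,150 · Delacroix: $53,725 · Ferraro: $17,900

Total profit-interest units = 22.
Raw shares: Bergstrom 2/22 × $78,775 = 7,161.36; Delacroix 15/22 × $78,775 = 53,710.23; Ferraro 5/22 × $78,775 = 17,903.41.
At nearest $25: Bergstrom $7,150; Delacroix $53,700; Ferraro $17,900. Sum = $78,750.
Difference $78,775 − $78,750 = +$25 applied to largest profit-interest units (Delacroix): Delacroix becomes $53,725.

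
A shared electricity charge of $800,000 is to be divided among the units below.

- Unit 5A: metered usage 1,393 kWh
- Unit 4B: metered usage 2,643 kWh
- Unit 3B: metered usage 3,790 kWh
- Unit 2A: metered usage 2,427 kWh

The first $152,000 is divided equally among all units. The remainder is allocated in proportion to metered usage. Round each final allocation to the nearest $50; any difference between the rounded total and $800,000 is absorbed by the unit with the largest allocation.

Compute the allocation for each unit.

Unit 5A: $126,050 | Unit 4B: $205,050 | Unit 3B: $277,500 | Unit 2A: $191,400

$152,000 shared equally gives $38,000 per unit.
Remainder $648,000 by metered usage (total 10,253): Unit 5A 88,039.01 → $88,050; Unit 4B 167,040.28 → $167,050; Unit 3B 239,531.84 → $239,550; Unit 2A 153,388.86 → $153,400.
Rounding difference −$50 on remainder applied to Unit 3B.
Totals: Unit 5A $38,000 + $88,050 = $126,050; Unit 4B $38,000 + $167,050 = $205,050; Unit 3B $38,000 + $239,500 = $277,500; Unit 2A $38,000 + $153,400 = $191,400.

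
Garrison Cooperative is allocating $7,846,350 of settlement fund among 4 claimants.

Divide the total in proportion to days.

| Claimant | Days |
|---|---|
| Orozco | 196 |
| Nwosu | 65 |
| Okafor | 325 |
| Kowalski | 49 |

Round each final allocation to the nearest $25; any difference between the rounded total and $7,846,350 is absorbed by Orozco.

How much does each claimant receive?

Total days = 635.
Pro-rata amounts: Orozco 196/635 × $7,846,350 = 2,421,865.51; Nwosu 65/635 × $7,846,350 = 803,169.69; Okafor 325/635 × $7,846,350 = 4,015,848.43; Kowalski 49/635 × $7,846,350 = 605,466.38.
After rounding ($25): Orozco $2,421,875; Nwosu $803,175; Okafor $4,015,850; Kowalski $605,475. Sum = $7,846,375.
Difference $7,846,350 − $7,846,375 = −$25 applied to Orozco: Orozco becomes $2,421,850.

Orozco: $2,421,850; Nwosu: $803,175; Okafor: $4,015,850; Kowalski: $605,475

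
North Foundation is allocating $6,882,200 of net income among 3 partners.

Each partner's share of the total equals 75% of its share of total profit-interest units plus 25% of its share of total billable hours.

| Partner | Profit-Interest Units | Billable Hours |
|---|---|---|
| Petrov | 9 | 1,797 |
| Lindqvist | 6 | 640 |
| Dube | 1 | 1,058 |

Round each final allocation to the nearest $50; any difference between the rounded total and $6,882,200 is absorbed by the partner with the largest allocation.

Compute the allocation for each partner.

Profit-interest units total 16; billable hours total 3,495.
Blended shares (75% profit-interest units + 25% billable hours): Petrov 0.5504; Lindqvist 0.3270; Dube 0.1226.
Raw shares: Petrov 3,788,071.43; Lindqvist 2,250,683.70; Dube 843,444.87.
Rounded to nearest $50: Petrov $3,788,050; Lindqvist $2,250,700; Dube $843,450. Sum = $6,882,200.
Rounded total matches; no reconciliation needed.

Petrov: $3,788,050 | Lindqvist: $2,250,700 | Dube: $843,450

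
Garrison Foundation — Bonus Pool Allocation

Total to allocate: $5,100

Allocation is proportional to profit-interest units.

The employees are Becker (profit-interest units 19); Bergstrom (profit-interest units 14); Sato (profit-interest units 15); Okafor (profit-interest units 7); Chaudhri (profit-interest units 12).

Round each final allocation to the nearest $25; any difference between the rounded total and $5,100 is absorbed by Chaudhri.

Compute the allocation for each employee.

Profit-interest units total: 67.
Unrounded shares: Becker 19/67 × $5,100 = 1,446.27; Bergstrom 14/67 × $5,100 = 1,065.67; Sato 15/67 × $5,100 = 1,141.79; Okafor 7/67 × $5,100 = 532.84; Chaudhri 12/67 × $5,100 = 913.43.
After rounding ($25): Becker $1,450; Bergstrom $1,075; Sato $1,150; Okafor $525; Chaudhri $925. Sum = $5,125.
Difference $5,100 − $5,125 = −$25 applied to Chaudhri: Chaudhri becomes $900.

Becker: $1,450 · Bergstrom: $1,075 · Sato: $1,150 · Okafor: $525 · Chaudhri: $900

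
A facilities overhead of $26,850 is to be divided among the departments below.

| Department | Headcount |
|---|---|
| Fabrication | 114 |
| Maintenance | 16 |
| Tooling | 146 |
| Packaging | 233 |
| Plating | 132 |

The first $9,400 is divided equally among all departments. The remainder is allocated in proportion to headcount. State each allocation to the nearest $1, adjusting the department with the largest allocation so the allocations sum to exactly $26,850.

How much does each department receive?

$9,400 shared equally gives $1,880 per department.
Remainder $17,450 by headcount (total 641): Fabrication 3,103.43 → $3,103; Maintenance 435.57 → $436; Tooling 3,974.57 → $3,975; Packaging 6,342.98 → $6,343; Plating 3,593.45 → $3,593.
Totals: Fabrication $1,880 + $3,103 = $4,983; Maintenance $1,880 + $436 = $2,316; Tooling $1,880 + $3,975 = $5,855; Packaging $1,880 + $6,343 = $8,223; Plating $1,880 + $3,593 = $5,473.

Fabrication: $4,983 · Maintenance: $2,316 · Tooling: $5,855 · Packaging: $8,223 · Plating: $5,473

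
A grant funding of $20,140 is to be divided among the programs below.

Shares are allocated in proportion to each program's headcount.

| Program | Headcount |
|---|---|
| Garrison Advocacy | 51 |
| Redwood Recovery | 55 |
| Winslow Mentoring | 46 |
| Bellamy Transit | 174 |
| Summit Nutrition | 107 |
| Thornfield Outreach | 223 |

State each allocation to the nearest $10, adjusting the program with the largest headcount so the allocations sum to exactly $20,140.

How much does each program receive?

Total headcount = 656.
Raw shares: Garrison Advocacy 51/656 × $20,140 = 1,565.76; Redwood Recovery 55/656 × $20,140 = 1,688.57; Winslow Mentoring 46/656 × $20,140 = 1,412.26; Bellamy Transit 174/656 × $20,140 = 5,342.01; Summit Nutrition 107/656 × $20,140 = 3,285.03; Thornfield Outreach 223/656 × $20,140 = 6,846.37.
At nearest $10: Garrison Advocacy $1,570; Redwood Recovery $1,690; Winslow Mentoring $1,410; Bellamy Transit $5,340; Summit Nutrition $3,290; Thornfield Outreach $6,850. Sum = $20,150.
Difference $20,140 − $20,150 = −$10 applied to largest headcount (Thornfield Outreach): Thornfield Outreach becomes $6,840.

Garrison Advocacy: $1,570 · Redwood Recovery: $1,690 · Winslow Mentoring: $1,410 · Bellamy Transit: $5,340 · Summit Nutrition: $3,290 · Thornfield Outreach: $6,840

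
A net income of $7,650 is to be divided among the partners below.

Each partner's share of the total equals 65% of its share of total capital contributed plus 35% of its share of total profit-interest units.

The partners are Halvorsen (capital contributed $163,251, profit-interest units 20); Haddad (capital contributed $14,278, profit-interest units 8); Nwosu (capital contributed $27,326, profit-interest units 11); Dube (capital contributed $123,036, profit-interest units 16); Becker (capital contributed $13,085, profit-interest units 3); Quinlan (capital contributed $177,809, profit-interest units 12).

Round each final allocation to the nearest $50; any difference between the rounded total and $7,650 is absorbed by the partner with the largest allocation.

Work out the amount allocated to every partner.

Totals — capital contributed 518,785, profit-interest units 70.
Blended shares (65% capital contributed + 35% profit-interest units): Halvorsen 0.3045; Haddad 0.0579; Nwosu 0.0892; Dube 0.2342; Becker 0.0314; Quinlan 0.2828.
Raw shares: Halvorsen 2,329.74; Haddad 442.85; Nwosu 682.67; Dube 1,791.29; Becker 240.17; Quinlan 2,163.28.
Rounded to nearest $50: Halvorsen $2,350; Haddad $450; Nwosu $700; Dube $1,800; Becker $250; Quinlan $2,150. Sum = $7,700.
Difference $7,650 − $7,700 = −$50 applied to largest allocation (Halvorsen): Halvorsen becomes $2,300.

Halvorsen: $2,300 · Haddad: $450 · Nwosu: $700 · Dube: $1,800 · Becker: $250 · Quinlan: $2,150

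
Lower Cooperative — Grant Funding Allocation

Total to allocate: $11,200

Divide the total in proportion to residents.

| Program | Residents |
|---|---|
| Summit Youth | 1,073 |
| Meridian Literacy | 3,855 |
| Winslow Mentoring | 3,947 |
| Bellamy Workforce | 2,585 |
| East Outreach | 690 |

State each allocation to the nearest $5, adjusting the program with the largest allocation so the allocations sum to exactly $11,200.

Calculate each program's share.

Total residents = 12,150.
Unrounded shares: Summit Youth 1,073/12,150 × $11,200 = 989.10; Meridian Literacy 3,855/12,150 × $11,200 = 3,553.58; Winslow Mentoring 3,947/12,150 × $11,200 = 3,638.39; Bellamy Workforce 2,585/12,150 × $11,200 = 2,382.88; East Outreach 690/12,150 × $11,200 = 636.05.
After rounding ($5): Summit Youth $990; Meridian Literacy $3,555; Winslow Mentoring $3,640; Bellamy Workforce $2,385; East Outreach $635. Sum = $11,205.
Difference $11,200 − $11,205 = −$5 applied to largest allocation (Winslow Mentoring): Winslow Mentoring becomes $3,635.

Summit Youth: $990; Meridian Literacy: $3,555; Winslow Mentoring: $3,635; Bellamy Workforce: $2,385; East Outreach: $635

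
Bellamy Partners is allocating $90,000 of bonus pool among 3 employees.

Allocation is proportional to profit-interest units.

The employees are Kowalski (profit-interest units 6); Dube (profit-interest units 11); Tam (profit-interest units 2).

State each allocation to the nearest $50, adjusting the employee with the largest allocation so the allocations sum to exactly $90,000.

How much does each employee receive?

Sum of profit-interest units: 19.
Raw shares: Kowalski 6/19 × $90,000 = 28,421.05; Dube 11/19 × $90,000 = 52,105.26; Tam 2/19 × $90,000 = 9,473.68.
At nearest $50: Kowalski $28,400; Dube $52,100; Tam $9,450. Sum = $89,950.
Difference $90,000 − $89,950 = +$50 applied to largest allocation (Dube): Dube becomes $52,150.

Kowalski: $28,400; Dube: $52,150; Tam: $9,450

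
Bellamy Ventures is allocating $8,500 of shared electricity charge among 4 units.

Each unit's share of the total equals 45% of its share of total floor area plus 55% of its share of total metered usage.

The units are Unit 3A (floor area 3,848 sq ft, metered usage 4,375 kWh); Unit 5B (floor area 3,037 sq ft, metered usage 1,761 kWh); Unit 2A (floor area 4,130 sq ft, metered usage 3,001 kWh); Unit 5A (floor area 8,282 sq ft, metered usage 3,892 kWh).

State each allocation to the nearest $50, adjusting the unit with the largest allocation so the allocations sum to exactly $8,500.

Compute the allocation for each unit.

Totals — floor area 19,297, metered usage 13,029.
Combined weights (45% floor area + 55% metered usage): Unit 3A 0.2744; Unit 5B 0.1452; Unit 2A 0.2230; Unit 5A 0.3574.
Pro-rata amounts: Unit 3A 2,332.56; Unit 5B 1,233.86; Unit 2A 1,895.44; Unit 5A 3,038.14.
Rounded to nearest $50: Unit 3A $2,350; Unit 5B $1,250; Unit 2A $1,900; Unit 5A $3,050. Sum = $8,550.
Difference $8,500 − $8,550 = −$50 applied to largest allocation (Unit 5A): Unit 5A becomes $3,000.

Unit 3A: $2,350 · Unit 5B: $1,250 · Unit 2A: $1,900 · Unit 5A: $3,000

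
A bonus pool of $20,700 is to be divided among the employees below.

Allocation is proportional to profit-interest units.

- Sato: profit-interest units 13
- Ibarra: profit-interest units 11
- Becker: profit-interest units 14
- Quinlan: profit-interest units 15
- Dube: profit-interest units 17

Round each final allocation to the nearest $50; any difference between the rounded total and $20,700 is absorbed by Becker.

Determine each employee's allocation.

Combined profit-interest units = 70.
Proportional shares: Sato 13/70 × $20,700 = 3,844.29; Ibarra 11/70 × $20,700 = 3,252.86; Becker 14/70 × $20,700 = 4,140.00; Quinlan 15/70 × $20,700 = 4,435.71; Dube 17/70 × $20,700 = 5,027.14.
At nearest $50: Sato $3,850; Ibarra $3,250; Becker $4,150; Quinlan $4,450; Dube $5,050. Sum = $20,750.
Difference $20,700 − $20,750 = −$50 applied to Becker: Becker becomes $4,100.

Sato: $3,850 | Ibarra: $3,250 | Becker: $4,100 | Quinlan: $4,450 | Dube: $5,050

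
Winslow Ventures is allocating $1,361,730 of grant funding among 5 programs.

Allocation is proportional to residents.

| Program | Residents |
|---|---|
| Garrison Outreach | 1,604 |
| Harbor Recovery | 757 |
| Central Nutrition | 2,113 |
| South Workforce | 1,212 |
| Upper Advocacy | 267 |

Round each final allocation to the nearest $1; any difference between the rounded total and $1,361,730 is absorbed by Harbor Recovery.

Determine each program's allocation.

Combined residents = 5,953.
Pro-rata amounts: Garrison Outreach 1,604/5,953 × $1,361,730 = 366,909.95; Harbor Recovery 757/5,953 × $1,361,730 = 173,161.37; Central Nutrition 2,113/5,953 × $1,361,730 = 483,342.09; South Workforce 1,212/5,953 × $1,361,730 = 277,241.18; Upper Advocacy 267/5,953 × $1,361,730 = 61,075.41.
At nearest $1: Garrison Outreach $366,910; Harbor Recovery $173,161; Central Nutrition $483,342; South Workforce $277,241; Upper Advocacy $61,075. Sum = $1,361,729.
Difference $1,361,730 − $1,361,729 = +$1 applied to Harbor Recovery: Harbor Recovery becomes $173,162.

Garrison Outreach: $366,910; Harbor Recovery: $173,162; Central Nutrition: $483,342; South Workforce: $277,241; Upper Advocacy: $61,075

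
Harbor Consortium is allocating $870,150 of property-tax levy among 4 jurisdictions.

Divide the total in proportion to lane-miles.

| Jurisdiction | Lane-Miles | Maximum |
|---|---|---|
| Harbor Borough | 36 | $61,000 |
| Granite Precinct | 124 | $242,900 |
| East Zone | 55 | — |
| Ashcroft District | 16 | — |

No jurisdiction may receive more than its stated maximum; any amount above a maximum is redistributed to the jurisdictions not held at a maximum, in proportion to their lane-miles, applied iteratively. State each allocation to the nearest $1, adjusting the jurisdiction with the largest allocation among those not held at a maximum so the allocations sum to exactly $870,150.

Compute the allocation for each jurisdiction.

Sum of lane-miles: 231.
Unconstrained shares: Harbor Borough 135,607.79; Granite Precinct 467,093.51; East Zone 207,178.57; Ashcroft District 60,270.13.
Cap binds for Harbor Borough ($61,000), Granite Precinct ($242,900); residual $566,250 reallocated over remaining lane-miles 71.
Shares after redistribution: East Zone 438,644.37 → $438,644; Ashcroft District 127,605.63 → $127,606.

Harbor Borough: $61,000 | Granite Precinct: $242,900 | East Zone: $438,644 | Ashcroft District: $127,606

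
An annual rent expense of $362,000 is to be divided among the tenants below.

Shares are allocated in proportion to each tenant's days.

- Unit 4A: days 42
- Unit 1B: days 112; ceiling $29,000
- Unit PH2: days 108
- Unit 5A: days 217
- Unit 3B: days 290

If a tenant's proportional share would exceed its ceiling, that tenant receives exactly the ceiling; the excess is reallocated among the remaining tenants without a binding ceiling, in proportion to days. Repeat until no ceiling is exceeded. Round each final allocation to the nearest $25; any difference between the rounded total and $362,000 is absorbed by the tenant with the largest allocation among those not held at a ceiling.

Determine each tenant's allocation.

Unit 4A: $21,300 · Unit 1B: $29,000 · Unit PH2: $54,750 · Unit 5A: $109,975 · Unit 3B: $146,975

Total days = 769.
Unconstrained shares: Unit 4A 19,771.13; Unit 1B 52,723.02; Unit PH2 50,840.05; Unit 5A 102,150.85; Unit 3B 136,514.95.
Cap binds for Unit 1B ($29,000); residual $333,000 reallocated over remaining days 657.
Redistributed shares: Unit 4A 21,287.67 → $21,300; Unit PH2 54,739.73 → $54,750; Unit 5A 109,986.30 → $109,975; Unit 3B 146,986.30 → $146,975.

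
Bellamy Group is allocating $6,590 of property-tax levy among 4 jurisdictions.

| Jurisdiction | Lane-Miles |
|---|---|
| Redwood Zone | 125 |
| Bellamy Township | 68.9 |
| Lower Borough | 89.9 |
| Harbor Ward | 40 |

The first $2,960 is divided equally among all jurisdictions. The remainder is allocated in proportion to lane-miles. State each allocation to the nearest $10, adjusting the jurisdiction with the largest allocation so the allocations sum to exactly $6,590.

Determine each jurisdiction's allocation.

Redwood Zone: $2,140 | Bellamy Township: $1,510 | Lower Borough: $1,750 | Harbor Ward: $1,190

$2,960 shared equally gives $740 per jurisdiction.
Remainder $3,630 by lane-miles (total 323.8): Redwood Zone 1,401.33 → $1,400; Bellamy Township 772.41 → $770; Lower Borough 1,007.84 → $1,010; Harbor Ward 448.42 → $450.
Totals: Redwood Zone $740 + $1,400 = $2,140; Bellamy Township $740 + $770 = $1,510; Lower Borough $740 + $1,010 = $1,750; Harbor Ward $740 + $450 = $1,190.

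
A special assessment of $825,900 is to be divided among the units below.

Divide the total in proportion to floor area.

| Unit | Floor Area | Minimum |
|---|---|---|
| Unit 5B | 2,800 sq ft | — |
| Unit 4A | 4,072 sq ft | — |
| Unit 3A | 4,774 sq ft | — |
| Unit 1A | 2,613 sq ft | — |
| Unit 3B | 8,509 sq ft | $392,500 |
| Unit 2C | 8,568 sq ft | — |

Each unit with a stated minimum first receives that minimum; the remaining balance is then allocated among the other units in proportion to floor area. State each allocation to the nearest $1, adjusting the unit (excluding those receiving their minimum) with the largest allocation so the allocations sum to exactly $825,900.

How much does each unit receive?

Minimums first: Unit 3B $392,500. Residual $433,400.
Residual split over remaining floor area 22,827: Unit 5B 53,161.61 → $53,162; Unit 4A 77,312.17 → $77,312; Unit 3A 90,640.54 → $90,641; Unit 1A 49,611.17 → $49,611; Unit 2C 162,674.52 → $162,675.
Rounding difference −$1 applied to Unit 2C → $162,674.

Unit 5B: $53,162 | Unit 4A: $77,312 | Unit 3A: $90,641 | Unit 1A: $49,611 | Unit 3B: $392,500 | Unit 2C: $162,674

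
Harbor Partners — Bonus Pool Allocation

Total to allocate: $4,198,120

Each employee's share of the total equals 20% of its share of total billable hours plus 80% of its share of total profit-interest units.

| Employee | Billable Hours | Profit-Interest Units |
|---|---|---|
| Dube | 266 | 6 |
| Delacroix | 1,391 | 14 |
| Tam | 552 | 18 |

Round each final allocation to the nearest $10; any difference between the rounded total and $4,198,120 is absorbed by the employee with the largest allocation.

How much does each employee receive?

Totals — billable hours 2,209, profit-interest units 38.
Composite weights (20% billable hours + 80% profit-interest units): Dube 0.1504; Delacroix 0.4207; Tam 0.4289.
Raw shares: Dube 631,393.41; Delacroix 1,766,049.09; Tam 1,800,677.50.
After rounding ($10): Dube $631,390; Delacroix $1,766,050; Tam $1,800,680. Sum = $4,198,120.
Rounded total matches; no reconciliation needed.

Dube: $631,390 · Delacroix: $1,766,050 · Tam: $1,800,680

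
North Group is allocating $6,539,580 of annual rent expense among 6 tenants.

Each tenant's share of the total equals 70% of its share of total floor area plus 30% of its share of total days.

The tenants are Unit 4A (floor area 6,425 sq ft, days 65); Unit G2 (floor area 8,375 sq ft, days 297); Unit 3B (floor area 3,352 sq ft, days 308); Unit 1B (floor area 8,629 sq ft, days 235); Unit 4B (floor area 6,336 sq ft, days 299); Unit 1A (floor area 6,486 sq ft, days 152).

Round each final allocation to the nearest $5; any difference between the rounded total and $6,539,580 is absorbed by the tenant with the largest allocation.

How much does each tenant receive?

Floor area total 39,603; days total 1,356.
Blended shares (70% floor area + 30% days): Unit 4A 0.1279; Unit G2 0.2137; Unit 3B 0.1274; Unit 1B 0.2045; Unit 4B 0.1781; Unit 1A 0.1483.
Unrounded shares: Unit 4A 836,707.61; Unit G2 1,397,767.73; Unit 3B 833,074.67; Unit 1B 1,337,425.36; Unit 4B 1,164,973.59; Unit 1A 969,631.04.
At nearest $5: Unit 4A $836,710; Unit G2 $1,397,770; Unit 3B $833,075; Unit 1B $1,337,425; Unit 4B $1,164,975; Unit 1A $969,630. Sum = $6,539,585.
Difference $6,539,580 − $6,539,585 = −$5 applied to largest allocation (Unit G2): Unit G2 becomes $1,397,765.

Unit 4A: $836,710; Unit G2: $1,397,765; Unit 3B: $833,075; Unit 1B: $1,337,425; Unit 4B: $1,164,975; Unit 1A: $969,630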